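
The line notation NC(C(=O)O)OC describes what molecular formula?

C3H7NO3

Heavy atoms from the SMILES: 3 C, 1 N, 3 O.
Implicit hydrogens by atom environment:
  2 × O: no H
  1 × C: 3 H
  1 × C: 1 H
  1 × C: no H
  1 × N: 2 H
  1 × O: 1 H
  Total hydrogens = 7.
Molecular formula: C3H7NO3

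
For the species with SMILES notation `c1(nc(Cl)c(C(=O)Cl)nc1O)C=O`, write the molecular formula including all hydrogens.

C6H2Cl2N2O3

Heavy atoms from the SMILES: 6 C, 2 Cl, 2 N, 3 O.
Implicit hydrogens by atom environment:
  4 × C (aromatic): no H
  2 × Cl: no H
  2 × N (aromatic): no H
  2 × O: no H
  1 × C: 1 H
  1 × C: no H
  1 × O: 1 H
  Total hydrogens = 2.
Molecular formula: C6H2Cl2N2O3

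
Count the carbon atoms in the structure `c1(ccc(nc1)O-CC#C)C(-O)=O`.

The symbol for carbon appears 9 times in the SMILES. Lowercase c denotes aromatic carbon and counts toward C.

9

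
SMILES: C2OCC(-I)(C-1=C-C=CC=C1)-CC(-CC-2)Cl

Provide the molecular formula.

Heavy atoms from the SMILES: 13 C, 1 Cl, 1 I, 1 O.
Implicit hydrogens by atom environment:
  5 × C: 2 H each → 10
  5 × C (aromatic): 1 H each → 5
  1 × C: 1 H
  1 × C: no H
  1 × C (aromatic): no H
  1 × Cl: no H
  1 × I: no H
  1 × O: no H
  Total hydrogens = 16.
Molecular formula: C13H16ClIO

C13H16ClIO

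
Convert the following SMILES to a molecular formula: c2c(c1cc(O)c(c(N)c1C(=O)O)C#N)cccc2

Heavy atoms from the SMILES: 14 C, 2 N, 3 O.
Implicit hydrogens by atom environment:
  6 × C (aromatic): 1 H each → 6
  6 × C (aromatic): no H
  2 × C: no H
  2 × O: 1 H each → 2
  1 × N: 2 H
  1 × N: no H
  1 × O: no H
  Total hydrogens = 10.
Molecular formula: C14H10N2O3

C14H10N2O3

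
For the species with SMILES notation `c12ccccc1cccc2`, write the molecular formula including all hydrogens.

C10H8

Heavy atoms from the SMILES: 10 C.
Implicit hydrogens by atom environment:
  8 × C (aromatic): 1 H each → 8
  2 × C (aromatic): no H
  Total hydrogens = 8.
Molecular formula: C10H8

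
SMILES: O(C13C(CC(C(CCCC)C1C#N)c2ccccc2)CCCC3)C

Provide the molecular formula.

Heavy atoms from the SMILES: 22 C, 1 N, 1 O.
Implicit hydrogens by atom environment:
  8 × C: 2 H each → 16
  5 × C (aromatic): 1 H each → 5
  4 × C: 1 H each → 4
  2 × C: 3 H each → 6
  2 × C: no H
  1 × C (aromatic): no H
  1 × N: no H
  1 × O: no H
  Total hydrogens = 31.
Molecular formula: C22H31NO

C22H31NO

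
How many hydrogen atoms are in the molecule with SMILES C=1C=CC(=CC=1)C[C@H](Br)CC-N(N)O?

Hydrogens are implicit in SMILES; fill each atom to its normal valence:
  5 × C (aromatic): 1 H each → 5
  3 × C: 2 H each → 6
  1 × Br: no H
  1 × C: 1 H
  1 × C (aromatic): no H
  1 × N: 2 H
  1 × N: no H
  1 × O: 1 H
  Total hydrogens = 15.

15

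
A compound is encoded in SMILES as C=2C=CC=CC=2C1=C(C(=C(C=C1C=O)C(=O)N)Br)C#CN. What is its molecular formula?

Heavy atoms from the SMILES: 1 Br, 16 C, 2 N, 2 O.
Implicit hydrogens by atom environment:
  6 × C (aromatic): 1 H each → 6
  6 × C (aromatic): no H
  3 × C: no H
  2 × N: 2 H each → 4
  2 × O: no H
  1 × Br: no H
  1 × C: 1 H
  Total hydrogens = 11.
Molecular formula: C16H11BrN2O2

C16H11BrN2O2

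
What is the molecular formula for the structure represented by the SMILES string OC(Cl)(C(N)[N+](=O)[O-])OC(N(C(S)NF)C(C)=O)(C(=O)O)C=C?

Heavy atoms from the SMILES: 9 C, 1 Cl, 1 F, 4 N, 7 O, 1 S.
Implicit hydrogens by atom environment:
  4 × C: no H
  4 × O: no H
  3 × C: 1 H each → 3
  2 × O: 1 H each → 2
  1 × C: 3 H
  1 × C: 2 H
  1 × Cl: no H
  1 × F: no H
  1 × N: 2 H
  1 × N: 1 H
  1 × N: no H
  1 × N (charge +1): no H
  1 × O (charge -1): no H
  1 × S: 1 H
  Total hydrogens = 14.
Molecular formula: C9H14ClFN4O7S

C9H14ClFN4O7S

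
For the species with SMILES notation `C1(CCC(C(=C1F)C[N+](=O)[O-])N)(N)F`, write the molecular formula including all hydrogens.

C7H11F2N3O2

Heavy atoms from the SMILES: 7 C, 2 F, 3 N, 2 O.
Implicit hydrogens by atom environment:
  3 × C: 2 H each → 6
  3 × C: no H
  2 × F: no H
  2 × N: 2 H each → 4
  1 × C: 1 H
  1 × N (charge +1): no H
  1 × O: no H
  1 × O (charge -1): no H
  Total hydrogens = 11.
Molecular formula: C7H11F2N3O2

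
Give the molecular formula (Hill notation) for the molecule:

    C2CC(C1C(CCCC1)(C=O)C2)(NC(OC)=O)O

C13H21NO4

Heavy atoms from the SMILES: 13 C, 1 N, 4 O.
Implicit hydrogens by atom environment:
  7 × C: 2 H each → 14
  3 × C: no H
  3 × O: no H
  2 × C: 1 H each → 2
  1 × C: 3 H
  1 × N: 1 H
  1 × O: 1 H
  Total hydrogens = 21.
Molecular formula: C13H21NO4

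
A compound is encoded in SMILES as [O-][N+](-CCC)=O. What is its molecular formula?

C3H7NO2

Heavy atoms from the SMILES: 3 C, 1 N, 2 O.
Implicit hydrogens by atom environment:
  2 × C: 2 H each → 4
  1 × C: 3 H
  1 × N (charge +1): no H
  1 × O: no H
  1 × O (charge -1): no H
  Total hydrogens = 7.
Molecular formula: C3H7NO2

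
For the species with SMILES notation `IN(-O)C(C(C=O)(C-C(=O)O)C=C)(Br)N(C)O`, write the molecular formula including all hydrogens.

C8H12BrIN2O5

Heavy atoms from the SMILES: 1 Br, 8 C, 1 I, 2 N, 5 O.
Implicit hydrogens by atom environment:
  3 × C: no H
  3 × O: 1 H each → 3
  2 × C: 2 H each → 4
  2 × C: 1 H each → 2
  2 × N: no H
  2 × O: no H
  1 × Br: no H
  1 × C: 3 H
  1 × I: no H
  Total hydrogens = 12.
Molecular formula: C8H12BrIN2O5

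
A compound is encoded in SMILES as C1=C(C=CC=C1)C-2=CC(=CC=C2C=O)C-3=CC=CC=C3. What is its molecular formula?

C19H14O

Heavy atoms from the SMILES: 19 C, 1 O.
Implicit hydrogens by atom environment:
  13 × C (aromatic): 1 H each → 13
  5 × C (aromatic): no H
  1 × C: 1 H
  1 × O: no H
  Total hydrogens = 14.
Molecular formula: C19H14O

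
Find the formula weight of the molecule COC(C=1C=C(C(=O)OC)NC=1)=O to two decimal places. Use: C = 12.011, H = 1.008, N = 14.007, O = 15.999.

183.16

Molecular formula: C8H9NO4.
M = 8×12.011 + 9×1.008 + 1×14.007 + 4×15.999 = 183.16 g/mol.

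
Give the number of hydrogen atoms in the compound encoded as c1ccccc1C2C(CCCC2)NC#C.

Hydrogens are implicit in SMILES; fill each atom to its normal valence:
  5 × C (aromatic): 1 H each → 5
  4 × C: 2 H each → 8
  3 × C: 1 H each → 3
  1 × C (aromatic): no H
  1 × C: no H
  1 × N: 1 H
  Total hydrogens = 17.

17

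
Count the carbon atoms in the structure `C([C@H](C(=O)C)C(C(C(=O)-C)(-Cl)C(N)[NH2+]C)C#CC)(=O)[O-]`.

The symbol for carbon appears 13 times in the SMILES. (Cl is a single chlorine, not C + l.)

13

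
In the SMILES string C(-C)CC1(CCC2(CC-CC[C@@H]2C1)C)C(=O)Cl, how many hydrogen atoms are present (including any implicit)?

25

Hydrogens are implicit in SMILES; fill each atom to its normal valence:
  9 × C: 2 H each → 18
  3 × C: no H
  2 × C: 3 H each → 6
  1 × C: 1 H
  1 × Cl: no H
  1 × O: no H
  Total hydrogens = 25.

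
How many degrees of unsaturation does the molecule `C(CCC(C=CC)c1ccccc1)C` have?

Molecular formula from the SMILES: C14H20.
DoU = (2C + 2 + N − H − X)/2 = (2·14 + 2 + 0 − 20 − 0)/2 = 10/2 = 5.
(Structurally: 1 ring(s) + 4 π bond(s) = 5.)

5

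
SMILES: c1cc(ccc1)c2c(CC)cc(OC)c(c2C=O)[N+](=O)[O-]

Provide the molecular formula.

Heavy atoms from the SMILES: 16 C, 1 N, 4 O.
Implicit hydrogens by atom environment:
  6 × C (aromatic): 1 H each → 6
  6 × C (aromatic): no H
  3 × O: no H
  2 × C: 3 H each → 6
  1 × C: 2 H
  1 × C: 1 H
  1 × N (charge +1): no H
  1 × O (charge -1): no H
  Total hydrogens = 15.
Molecular formula: C16H15NO4

C16H15NO4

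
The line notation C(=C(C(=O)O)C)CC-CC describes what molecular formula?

C8H14O2

Heavy atoms from the SMILES: 8 C, 2 O.
Implicit hydrogens by atom environment:
  3 × C: 2 H each → 6
  2 × C: 3 H each → 6
  2 × C: no H
  1 × C: 1 H
  1 × O: 1 H
  1 × O: no H
  Total hydrogens = 14.
Molecular formula: C8H14O2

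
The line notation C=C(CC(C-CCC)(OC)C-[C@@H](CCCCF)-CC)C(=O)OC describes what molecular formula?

Heavy atoms from the SMILES: 19 C, 1 F, 3 O.
Implicit hydrogens by atom environment:
  11 × C: 2 H each → 22
  4 × C: 3 H each → 12
  3 × C: no H
  3 × O: no H
  1 × C: 1 H
  1 × F: no H
  Total hydrogens = 35.
Molecular formula: C19H35FO3

C19H35FO3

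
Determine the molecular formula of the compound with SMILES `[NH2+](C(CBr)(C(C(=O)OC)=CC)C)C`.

C9H17BrNO2+

Heavy atoms from the SMILES: 1 Br, 9 C, 1 N, 2 O.
Implicit hydrogens by atom environment:
  4 × C: 3 H each → 12
  3 × C: no H
  2 × O: no H
  1 × Br: no H
  1 × C: 2 H
  1 × C: 1 H
  1 × N (charge +1): 2 H
  Total hydrogens = 17.
Net charge +1.
Molecular formula: C9H17BrNO2+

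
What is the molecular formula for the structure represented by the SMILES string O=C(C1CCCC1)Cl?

Heavy atoms from the SMILES: 6 C, 1 Cl, 1 O.
Implicit hydrogens by atom environment:
  4 × C: 2 H each → 8
  1 × C: 1 H
  1 × C: no H
  1 × Cl: no H
  1 × O: no H
  Total hydrogens = 9.
Molecular formula: C6H9ClO

C6H9ClO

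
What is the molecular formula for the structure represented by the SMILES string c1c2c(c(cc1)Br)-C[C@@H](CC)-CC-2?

Heavy atoms from the SMILES: 1 Br, 12 C.
Implicit hydrogens by atom environment:
  4 × C: 2 H each → 8
  3 × C (aromatic): 1 H each → 3
  3 × C (aromatic): no H
  1 × Br: no H
  1 × C: 3 H
  1 × C: 1 H
  Total hydrogens = 15.
Molecular formula: C12H15Br

C12H15Br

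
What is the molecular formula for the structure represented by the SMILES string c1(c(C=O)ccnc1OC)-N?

C7H8N2O2

Heavy atoms from the SMILES: 7 C, 2 N, 2 O.
Implicit hydrogens by atom environment:
  3 × C (aromatic): no H
  2 × C (aromatic): 1 H each → 2
  2 × O: no H
  1 × C: 3 H
  1 × C: 1 H
  1 × N: 2 H
  1 × N (aromatic): no H
  Total hydrogens = 8.
Molecular formula: C7H8N2O2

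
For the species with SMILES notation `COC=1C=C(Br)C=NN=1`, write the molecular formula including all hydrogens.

Heavy atoms from the SMILES: 1 Br, 5 C, 2 N, 1 O.
Implicit hydrogens by atom environment:
  2 × C (aromatic): 1 H each → 2
  2 × C (aromatic): no H
  2 × N (aromatic): no H
  1 × Br: no H
  1 × C: 3 H
  1 × O: no H
  Total hydrogens = 5.
Molecular formula: C5H5BrN2O

C5H5BrN2O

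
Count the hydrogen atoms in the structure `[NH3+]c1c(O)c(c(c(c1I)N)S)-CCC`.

Hydrogens are implicit in SMILES; fill each atom to its normal valence:
  6 × C (aromatic): no H
  2 × C: 2 H each → 4
  1 × C: 3 H
  1 × I: no H
  1 × N (charge +1): 3 H
  1 × N: 2 H
  1 × O: 1 H
  1 × S: 1 H
  Total hydrogens = 14.

14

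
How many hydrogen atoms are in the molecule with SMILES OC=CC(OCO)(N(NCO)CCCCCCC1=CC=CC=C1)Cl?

27

Hydrogens are implicit in SMILES; fill each atom to its normal valence:
  8 × C: 2 H each → 16
  5 × C (aromatic): 1 H each → 5
  3 × O: 1 H each → 3
  2 × C: 1 H each → 2
  1 × C: no H
  1 × C (aromatic): no H
  1 × Cl: no H
  1 × N: 1 H
  1 × N: no H
  1 × O: no H
  Total hydrogens = 27.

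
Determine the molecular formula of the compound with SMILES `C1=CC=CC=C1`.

C6H6

Heavy atoms from the SMILES: 6 C.
Implicit hydrogens by atom environment:
  6 × C (aromatic): 1 H each → 6
  Total hydrogens = 6.
Molecular formula: C6H6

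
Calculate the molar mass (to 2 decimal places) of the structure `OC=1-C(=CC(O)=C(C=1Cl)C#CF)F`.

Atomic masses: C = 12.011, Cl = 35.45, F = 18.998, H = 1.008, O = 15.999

Molecular formula: C8H3ClF2O2.
M = 8×12.011 + 1×35.45 + 2×18.998 + 3×1.008 + 2×15.999 = 204.56 g/mol.

204.56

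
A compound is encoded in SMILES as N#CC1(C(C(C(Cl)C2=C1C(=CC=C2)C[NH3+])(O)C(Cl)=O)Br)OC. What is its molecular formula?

Heavy atoms from the SMILES: 1 Br, 14 C, 2 Cl, 2 N, 3 O.
Implicit hydrogens by atom environment:
  4 × C: no H
  3 × C (aromatic): 1 H each → 3
  3 × C (aromatic): no H
  2 × C: 1 H each → 2
  2 × Cl: no H
  2 × O: no H
  1 × Br: no H
  1 × C: 3 H
  1 × C: 2 H
  1 × N (charge +1): 3 H
  1 × N: no H
  1 × O: 1 H
  Total hydrogens = 14.
Net charge +1.
Molecular formula: C14H14BrCl2N2O3+

C14H14BrCl2N2O3+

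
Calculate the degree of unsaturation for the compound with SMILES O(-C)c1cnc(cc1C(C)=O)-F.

5

Molecular formula from the SMILES: C8H8FNO2.
DoU = (2C + 2 + N − H − X)/2 = (2·8 + 2 + 1 − 8 − 1)/2 = 10/2 = 5.
(Structurally: 1 ring(s) + 4 π bond(s) = 5.)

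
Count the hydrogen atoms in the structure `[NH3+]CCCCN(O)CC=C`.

17

Hydrogens are implicit in SMILES; fill each atom to its normal valence:
  6 × C: 2 H each → 12
  1 × C: 1 H
  1 × N (charge +1): 3 H
  1 × N: no H
  1 × O: 1 H
  Total hydrogens = 17.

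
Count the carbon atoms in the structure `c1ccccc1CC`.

The symbol for carbon appears 8 times in the SMILES. Lowercase c denotes aromatic carbon and counts toward C.

8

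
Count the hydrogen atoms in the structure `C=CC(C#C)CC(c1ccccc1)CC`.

18

Hydrogens are implicit in SMILES; fill each atom to its normal valence:
  5 × C (aromatic): 1 H each → 5
  4 × C: 1 H each → 4
  3 × C: 2 H each → 6
  1 × C: 3 H
  1 × C (aromatic): no H
  1 × C: no H
  Total hydrogens = 18.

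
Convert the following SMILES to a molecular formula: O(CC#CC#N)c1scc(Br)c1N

C8H5BrN2OS

Heavy atoms from the SMILES: 1 Br, 8 C, 2 N, 1 O, 1 S.
Implicit hydrogens by atom environment:
  3 × C (aromatic): no H
  3 × C: no H
  1 × Br: no H
  1 × C: 2 H
  1 × C (aromatic): 1 H
  1 × N: 2 H
  1 × N: no H
  1 × O: no H
  1 × S (aromatic): no H
  Total hydrogens = 5.
Molecular formula: C8H5BrN2OS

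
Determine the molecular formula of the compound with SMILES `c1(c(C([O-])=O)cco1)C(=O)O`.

C6H3O5-

Heavy atoms from the SMILES: 6 C, 5 O.
Implicit hydrogens by atom environment:
  2 × C (aromatic): 1 H each → 2
  2 × C (aromatic): no H
  2 × C: no H
  2 × O: no H
  1 × O: 1 H
  1 × O (aromatic): no H
  1 × O (charge -1): no H
  Total hydrogens = 3.
Net charge -1.
Molecular formula: C6H3O5-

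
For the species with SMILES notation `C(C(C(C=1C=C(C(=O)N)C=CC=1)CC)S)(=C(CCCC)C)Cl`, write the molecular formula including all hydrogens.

C18H26ClNOS

Heavy atoms from the SMILES: 18 C, 1 Cl, 1 N, 1 O, 1 S.
Implicit hydrogens by atom environment:
  4 × C: 2 H each → 8
  4 × C (aromatic): 1 H each → 4
  3 × C: 3 H each → 9
  3 × C: no H
  2 × C: 1 H each → 2
  2 × C (aromatic): no H
  1 × Cl: no H
  1 × N: 2 H
  1 × O: no H
  1 × S: 1 H
  Total hydrogens = 26.
Molecular formula: C18H26ClNOS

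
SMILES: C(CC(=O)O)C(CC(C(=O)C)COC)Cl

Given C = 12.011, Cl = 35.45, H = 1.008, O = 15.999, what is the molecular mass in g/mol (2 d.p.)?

236.69

Molecular formula: C10H17ClO4.
M = 10×12.011 + 1×35.45 + 17×1.008 + 4×15.999 = 236.69 g/mol.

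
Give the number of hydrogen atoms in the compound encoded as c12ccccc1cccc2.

Hydrogens are implicit in SMILES; fill each atom to its normal valence:
  8 × C (aromatic): 1 H each → 8
  2 × C (aromatic): no H
  Total hydrogens = 8.

8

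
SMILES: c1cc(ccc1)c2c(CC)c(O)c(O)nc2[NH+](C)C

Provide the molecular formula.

C15H19N2O2+

Heavy atoms from the SMILES: 15 C, 2 N, 2 O.
Implicit hydrogens by atom environment:
  6 × C (aromatic): no H
  5 × C (aromatic): 1 H each → 5
  3 × C: 3 H each → 9
  2 × O: 1 H each → 2
  1 × C: 2 H
  1 × N (charge +1): 1 H
  1 × N (aromatic): no H
  Total hydrogens = 19.
Net charge +1.
Molecular formula: C15H19N2O2+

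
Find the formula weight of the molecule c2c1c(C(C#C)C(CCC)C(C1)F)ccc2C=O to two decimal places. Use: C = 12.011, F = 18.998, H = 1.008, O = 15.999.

244.31

Molecular formula: C16H17FO.
M = 16×12.011 + 1×18.998 + 17×1.008 + 1×15.999 = 244.31 g/mol.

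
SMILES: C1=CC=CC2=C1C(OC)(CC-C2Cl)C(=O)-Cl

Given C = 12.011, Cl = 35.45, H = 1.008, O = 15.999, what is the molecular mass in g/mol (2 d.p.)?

Molecular formula: C12H12Cl2O2.
M = 12×12.011 + 2×35.45 + 12×1.008 + 2×15.999 = 259.13 g/mol.

259.13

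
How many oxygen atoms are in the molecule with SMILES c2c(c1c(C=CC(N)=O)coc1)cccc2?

2

The symbol for oxygen appears 2 times in the SMILES.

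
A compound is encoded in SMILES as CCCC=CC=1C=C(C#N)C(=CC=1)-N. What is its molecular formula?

C12H14N2

Heavy atoms from the SMILES: 12 C, 2 N.
Implicit hydrogens by atom environment:
  3 × C (aromatic): 1 H each → 3
  3 × C (aromatic): no H
  2 × C: 2 H each → 4
  2 × C: 1 H each → 2
  1 × C: 3 H
  1 × C: no H
  1 × N: 2 H
  1 × N: no H
  Total hydrogens = 14.
Molecular formula: C12H14N2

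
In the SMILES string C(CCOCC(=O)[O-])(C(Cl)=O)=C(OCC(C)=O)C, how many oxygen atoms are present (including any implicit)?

The symbol for oxygen appears 6 times in the SMILES.

6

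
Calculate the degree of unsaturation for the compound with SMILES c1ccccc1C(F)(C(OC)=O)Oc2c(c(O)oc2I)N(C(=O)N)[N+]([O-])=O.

10

Molecular formula from the SMILES: C14H11FIN3O8.
DoU = (2C + 2 + N − H − X)/2 = (2·14 + 2 + 3 − 11 − 2)/2 = 20/2 = 10.
(Structurally: 2 ring(s) + 8 π bond(s) = 10.)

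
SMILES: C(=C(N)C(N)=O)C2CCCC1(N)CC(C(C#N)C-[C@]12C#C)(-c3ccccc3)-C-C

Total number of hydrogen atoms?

Hydrogens are implicit in SMILES; fill each atom to its normal valence:
  7 × C: no H
  6 × C: 2 H each → 12
  5 × C (aromatic): 1 H each → 5
  4 × C: 1 H each → 4
  3 × N: 2 H each → 6
  1 × C: 3 H
  1 × C (aromatic): no H
  1 × N: no H
  1 × O: no H
  Total hydrogens = 30.

30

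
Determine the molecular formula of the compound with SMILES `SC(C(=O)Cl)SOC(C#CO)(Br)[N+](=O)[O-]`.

C5H3BrClNO5S2

Heavy atoms from the SMILES: 1 Br, 5 C, 1 Cl, 1 N, 5 O, 2 S.
Implicit hydrogens by atom environment:
  4 × C: no H
  3 × O: no H
  1 × Br: no H
  1 × C: 1 H
  1 × Cl: no H
  1 × N (charge +1): no H
  1 × O: 1 H
  1 × O (charge -1): no H
  1 × S: 1 H
  1 × S: no H
  Total hydrogens = 3.
Molecular formula: C5H3BrClNO5S2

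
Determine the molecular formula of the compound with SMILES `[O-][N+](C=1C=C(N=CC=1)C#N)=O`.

C6H3N3O2

Heavy atoms from the SMILES: 6 C, 3 N, 2 O.
Implicit hydrogens by atom environment:
  3 × C (aromatic): 1 H each → 3
  2 × C (aromatic): no H
  1 × C: no H
  1 × N (aromatic): no H
  1 × N (charge +1): no H
  1 × N: no H
  1 × O: no H
  1 × O (charge -1): no H
  Total hydrogens = 3.
Molecular formula: C6H3N3O2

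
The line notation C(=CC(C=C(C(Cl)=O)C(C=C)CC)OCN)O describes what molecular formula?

Heavy atoms from the SMILES: 12 C, 1 Cl, 1 N, 3 O.
Implicit hydrogens by atom environment:
  6 × C: 1 H each → 6
  3 × C: 2 H each → 6
  2 × C: no H
  2 × O: no H
  1 × C: 3 H
  1 × Cl: no H
  1 × N: 2 H
  1 × O: 1 H
  Total hydrogens = 18.
Molecular formula: C12H18ClNO3

C12H18ClNO3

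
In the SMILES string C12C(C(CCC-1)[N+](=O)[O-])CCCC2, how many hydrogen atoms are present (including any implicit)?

17

Hydrogens are implicit in SMILES; fill each atom to its normal valence:
  7 × C: 2 H each → 14
  3 × C: 1 H each → 3
  1 × N (charge +1): no H
  1 × O: no H
  1 × O (charge -1): no H
  Total hydrogens = 17.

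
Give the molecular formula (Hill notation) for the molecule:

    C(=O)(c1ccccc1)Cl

Heavy atoms from the SMILES: 7 C, 1 Cl, 1 O.
Implicit hydrogens by atom environment:
  5 × C (aromatic): 1 H each → 5
  1 × C (aromatic): no H
  1 × C: no H
  1 × Cl: no H
  1 × O: no H
  Total hydrogens = 5.
Molecular formula: C7H5ClO

C7H5ClO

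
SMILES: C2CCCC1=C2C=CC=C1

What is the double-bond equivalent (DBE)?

Molecular formula from the SMILES: C10H12.
DoU = (2C + 2 + N − H − X)/2 = (2·10 + 2 + 0 − 12 − 0)/2 = 10/2 = 5.
(Structurally: 2 ring(s) + 3 π bond(s) = 5.)

5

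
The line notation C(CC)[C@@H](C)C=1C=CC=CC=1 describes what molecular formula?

Heavy atoms from the SMILES: 11 C.
Implicit hydrogens by atom environment:
  5 × C (aromatic): 1 H each → 5
  2 × C: 3 H each → 6
  2 × C: 2 H each → 4
  1 × C: 1 H
  1 × C (aromatic): no H
  Total hydrogens = 16.
Molecular formula: C11H16

C11H16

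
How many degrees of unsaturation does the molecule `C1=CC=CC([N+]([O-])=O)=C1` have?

5

Molecular formula from the SMILES: C6H5NO2.
DoU = (2C + 2 + N − H − X)/2 = (2·6 + 2 + 1 − 5 − 0)/2 = 10/2 = 5.
(Structurally: 1 ring(s) + 4 π bond(s) = 5.)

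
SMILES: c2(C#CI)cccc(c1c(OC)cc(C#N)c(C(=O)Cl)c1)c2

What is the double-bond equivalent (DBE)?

13

Molecular formula from the SMILES: C17H9ClINO2.
DoU = (2C + 2 + N − H − X)/2 = (2·17 + 2 + 1 − 9 − 2)/2 = 26/2 = 13.
(Structurally: 2 ring(s) + 11 π bond(s) = 13.)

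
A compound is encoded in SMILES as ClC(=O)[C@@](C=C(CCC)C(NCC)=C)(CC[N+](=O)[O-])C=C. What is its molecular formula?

Heavy atoms from the SMILES: 15 C, 1 Cl, 2 N, 3 O.
Implicit hydrogens by atom environment:
  7 × C: 2 H each → 14
  4 × C: no H
  2 × C: 3 H each → 6
  2 × C: 1 H each → 2
  2 × O: no H
  1 × Cl: no H
  1 × N: 1 H
  1 × N (charge +1): no H
  1 × O (charge -1): no H
  Total hydrogens = 23.
Molecular formula: C15H23ClN2O3

C15H23ClN2O3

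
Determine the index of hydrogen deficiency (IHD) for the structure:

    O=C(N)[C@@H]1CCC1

2

Molecular formula from the SMILES: C5H9NO.
DoU = (2C + 2 + N − H − X)/2 = (2·5 + 2 + 1 − 9 − 0)/2 = 4/2 = 2.
(Structurally: 1 ring(s) + 1 π bond(s) = 2.)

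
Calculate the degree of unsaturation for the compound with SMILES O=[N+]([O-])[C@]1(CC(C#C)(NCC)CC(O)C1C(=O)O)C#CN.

Molecular formula from the SMILES: C13H17N3O5.
DoU = (2C + 2 + N − H − X)/2 = (2·13 + 2 + 3 − 17 − 0)/2 = 14/2 = 7.
(Structurally: 1 ring(s) + 6 π bond(s) = 7.)

7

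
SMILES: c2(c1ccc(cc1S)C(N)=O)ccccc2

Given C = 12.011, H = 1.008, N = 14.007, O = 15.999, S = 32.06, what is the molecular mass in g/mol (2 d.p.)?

229.30

Molecular formula: C13H11NOS.
M = 13×12.011 + 11×1.008 + 1×14.007 + 1×15.999 + 1×32.06 = 229.30 g/mol.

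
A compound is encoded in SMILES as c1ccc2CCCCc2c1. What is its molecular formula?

Heavy atoms from the SMILES: 10 C.
Implicit hydrogens by atom environment:
  4 × C: 2 H each → 8
  4 × C (aromatic): 1 H each → 4
  2 × C (aromatic): no H
  Total hydrogens = 12.
Molecular formula: C10H12

C10H12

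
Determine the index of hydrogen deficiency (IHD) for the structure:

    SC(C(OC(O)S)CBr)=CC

Molecular formula from the SMILES: C6H11BrO2S2.
DoU = (2C + 2 + N − H − X)/2 = (2·6 + 2 + 0 − 11 − 1)/2 = 2/2 = 1.
(Structurally: 0 ring(s) + 1 π bond(s) = 1.)

1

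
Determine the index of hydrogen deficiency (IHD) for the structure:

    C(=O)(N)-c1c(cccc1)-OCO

5

Molecular formula from the SMILES: C8H9NO3.
DoU = (2C + 2 + N − H − X)/2 = (2·8 + 2 + 1 − 9 − 0)/2 = 10/2 = 5.
(Structurally: 1 ring(s) + 4 π bond(s) = 5.)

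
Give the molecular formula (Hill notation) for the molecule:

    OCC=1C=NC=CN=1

Heavy atoms from the SMILES: 5 C, 2 N, 1 O.
Implicit hydrogens by atom environment:
  3 × C (aromatic): 1 H each → 3
  2 × N (aromatic): no H
  1 × C: 2 H
  1 × C (aromatic): no H
  1 × O: 1 H
  Total hydrogens = 6.
Molecular formula: C5H6N2O

C5H6N2O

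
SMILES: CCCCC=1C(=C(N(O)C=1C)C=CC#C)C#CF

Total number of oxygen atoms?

The symbol for oxygen appears 1 time in the SMILES.

1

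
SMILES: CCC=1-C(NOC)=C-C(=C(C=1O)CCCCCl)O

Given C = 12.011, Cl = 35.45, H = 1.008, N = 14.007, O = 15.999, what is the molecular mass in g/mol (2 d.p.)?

Molecular formula: C13H20ClNO3.
M = 13×12.011 + 1×35.45 + 20×1.008 + 1×14.007 + 3×15.999 = 273.76 g/mol.

273.76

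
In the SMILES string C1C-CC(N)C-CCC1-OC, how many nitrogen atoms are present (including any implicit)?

The symbol for nitrogen appears 1 time in the SMILES.

1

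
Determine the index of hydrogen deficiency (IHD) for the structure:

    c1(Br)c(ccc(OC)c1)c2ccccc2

8

Molecular formula from the SMILES: C13H11BrO.
DoU = (2C + 2 + N − H − X)/2 = (2·13 + 2 + 0 − 11 − 1)/2 = 16/2 = 8.
(Structurally: 2 ring(s) + 6 π bond(s) = 8.)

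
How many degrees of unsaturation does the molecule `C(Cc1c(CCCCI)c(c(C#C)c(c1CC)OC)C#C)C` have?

Molecular formula from the SMILES: C20H25IO.
DoU = (2C + 2 + N − H − X)/2 = (2·20 + 2 + 0 − 25 − 1)/2 = 16/2 = 8.
(Structurally: 1 ring(s) + 7 π bond(s) = 8.)

8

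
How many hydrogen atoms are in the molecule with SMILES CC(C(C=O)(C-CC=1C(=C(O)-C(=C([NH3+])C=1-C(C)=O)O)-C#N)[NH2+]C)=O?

Hydrogens are implicit in SMILES; fill each atom to its normal valence:
  6 × C (aromatic): no H
  4 × C: no H
  3 × C: 3 H each → 9
  3 × O: no H
  2 × C: 2 H each → 4
  2 × O: 1 H each → 2
  1 × C: 1 H
  1 × N (charge +1): 3 H
  1 × N (charge +1): 2 H
  1 × N: no H
  Total hydrogens = 21.

21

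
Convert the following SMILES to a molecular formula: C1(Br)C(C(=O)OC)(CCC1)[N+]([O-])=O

Heavy atoms from the SMILES: 1 Br, 7 C, 1 N, 4 O.
Implicit hydrogens by atom environment:
  3 × C: 2 H each → 6
  3 × O: no H
  2 × C: no H
  1 × Br: no H
  1 × C: 3 H
  1 × C: 1 H
  1 × N (charge +1): no H
  1 × O (charge -1): no H
  Total hydrogens = 10.
Molecular formula: C7H10BrNO4

C7H10BrNO4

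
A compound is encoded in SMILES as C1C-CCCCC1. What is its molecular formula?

Heavy atoms from the SMILES: 7 C.
Implicit hydrogens by atom environment:
  7 × C: 2 H each → 14
  Total hydrogens = 14.
Molecular formula: C7H14

C7H14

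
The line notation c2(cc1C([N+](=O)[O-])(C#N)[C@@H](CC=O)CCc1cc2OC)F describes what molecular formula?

C14H13FN2O4

Heavy atoms from the SMILES: 14 C, 1 F, 2 N, 4 O.
Implicit hydrogens by atom environment:
  4 × C (aromatic): no H
  3 × C: 2 H each → 6
  3 × O: no H
  2 × C (aromatic): 1 H each → 2
  2 × C: 1 H each → 2
  2 × C: no H
  1 × C: 3 H
  1 × F: no H
  1 × N: no H
  1 × N (charge +1): no H
  1 × O (charge -1): no H
  Total hydrogens = 13.
Molecular formula: C14H13FN2O4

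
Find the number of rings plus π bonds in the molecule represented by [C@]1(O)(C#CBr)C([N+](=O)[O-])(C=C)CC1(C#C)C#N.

Molecular formula from the SMILES: C11H7BrN2O3.
DoU = (2C + 2 + N − H − X)/2 = (2·11 + 2 + 2 − 7 − 1)/2 = 18/2 = 9.
(Structurally: 1 ring(s) + 8 π bond(s) = 9.)

9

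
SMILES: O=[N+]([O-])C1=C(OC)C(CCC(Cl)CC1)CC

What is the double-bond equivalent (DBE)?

Molecular formula from the SMILES: C11H18ClNO3.
DoU = (2C + 2 + N − H − X)/2 = (2·11 + 2 + 1 − 18 − 1)/2 = 6/2 = 3.
(Structurally: 1 ring(s) + 2 π bond(s) = 3.)

3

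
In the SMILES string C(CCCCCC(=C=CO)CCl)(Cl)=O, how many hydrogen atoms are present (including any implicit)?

Hydrogens are implicit in SMILES; fill each atom to its normal valence:
  6 × C: 2 H each → 12
  3 × C: no H
  2 × Cl: no H
  1 × C: 1 H
  1 × O: 1 H
  1 × O: no H
  Total hydrogens = 14.

14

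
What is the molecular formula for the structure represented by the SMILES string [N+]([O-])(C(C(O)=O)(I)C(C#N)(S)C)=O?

Heavy atoms from the SMILES: 5 C, 1 I, 2 N, 4 O, 1 S.
Implicit hydrogens by atom environment:
  4 × C: no H
  2 × O: no H
  1 × C: 3 H
  1 × I: no H
  1 × N (charge +1): no H
  1 × N: no H
  1 × O: 1 H
  1 × O (charge -1): no H
  1 × S: 1 H
  Total hydrogens = 5.
Molecular formula: C5H5IN2O4S

C5H5IN2O4S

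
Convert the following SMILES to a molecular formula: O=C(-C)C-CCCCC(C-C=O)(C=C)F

Heavy atoms from the SMILES: 12 C, 1 F, 2 O.
Implicit hydrogens by atom environment:
  7 × C: 2 H each → 14
  2 × C: 1 H each → 2
  2 × C: no H
  2 × O: no H
  1 × C: 3 H
  1 × F: no H
  Total hydrogens = 19.
Molecular formula: C12H19FO2

C12H19FO2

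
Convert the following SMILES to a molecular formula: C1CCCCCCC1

Heavy atoms from the SMILES: 8 C.
Implicit hydrogens by atom environment:
  8 × C: 2 H each → 16
  Total hydrogens = 16.
Molecular formula: C8H16

C8H16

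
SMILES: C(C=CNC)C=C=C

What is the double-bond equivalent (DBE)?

3

Molecular formula from the SMILES: C7H11N.
DoU = (2C + 2 + N − H − X)/2 = (2·7 + 2 + 1 − 11 − 0)/2 = 6/2 = 3.
(Structurally: 0 ring(s) + 3 π bond(s) = 3.)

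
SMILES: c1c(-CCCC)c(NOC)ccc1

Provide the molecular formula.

C11H17NO

Heavy atoms from the SMILES: 11 C, 1 N, 1 O.
Implicit hydrogens by atom environment:
  4 × C (aromatic): 1 H each → 4
  3 × C: 2 H each → 6
  2 × C: 3 H each → 6
  2 × C (aromatic): no H
  1 × N: 1 H
  1 × O: no H
  Total hydrogens = 17.
Molecular formula: C11H17NO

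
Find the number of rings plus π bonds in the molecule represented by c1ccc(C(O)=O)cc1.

Molecular formula from the SMILES: C7H6O2.
DoU = (2C + 2 + N − H − X)/2 = (2·7 + 2 + 0 − 6 − 0)/2 = 10/2 = 5.
(Structurally: 1 ring(s) + 4 π bond(s) = 5.)

5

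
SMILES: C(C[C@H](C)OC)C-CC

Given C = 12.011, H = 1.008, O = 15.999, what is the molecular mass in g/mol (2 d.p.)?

130.23

Molecular formula: C8H18O.
M = 8×12.011 + 18×1.008 + 1×15.999 = 130.23 g/mol.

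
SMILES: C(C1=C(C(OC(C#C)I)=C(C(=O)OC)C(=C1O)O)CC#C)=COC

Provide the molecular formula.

Heavy atoms from the SMILES: 17 C, 1 I, 6 O.
Implicit hydrogens by atom environment:
  6 × C (aromatic): no H
  5 × C: 1 H each → 5
  4 × O: no H
  3 × C: no H
  2 × C: 3 H each → 6
  2 × O: 1 H each → 2
  1 × C: 2 H
  1 × I: no H
  Total hydrogens = 15.
Molecular formula: C17H15IO6

C17H15IO6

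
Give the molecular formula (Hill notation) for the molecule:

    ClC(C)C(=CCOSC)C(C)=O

C8H13ClO2S

Heavy atoms from the SMILES: 8 C, 1 Cl, 2 O, 1 S.
Implicit hydrogens by atom environment:
  3 × C: 3 H each → 9
  2 × C: 1 H each → 2
  2 × C: no H
  2 × O: no H
  1 × C: 2 H
  1 × Cl: no H
  1 × S: no H
  Total hydrogens = 13.
Molecular formula: C8H13ClO2S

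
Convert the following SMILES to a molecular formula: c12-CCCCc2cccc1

C10H12

Heavy atoms from the SMILES: 10 C.
Implicit hydrogens by atom environment:
  4 × C: 2 H each → 8
  4 × C (aromatic): 1 H each → 4
  2 × C (aromatic): no H
  Total hydrogens = 12.
Molecular formula: C10H12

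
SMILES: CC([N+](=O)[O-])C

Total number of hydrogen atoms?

Hydrogens are implicit in SMILES; fill each atom to its normal valence:
  2 × C: 3 H each → 6
  1 × C: 1 H
  1 × N (charge +1): no H
  1 × O: no H
  1 × O (charge -1): no H
  Total hydrogens = 7.

7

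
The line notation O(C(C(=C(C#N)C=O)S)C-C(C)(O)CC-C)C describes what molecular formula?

Heavy atoms from the SMILES: 12 C, 1 N, 3 O, 1 S.
Implicit hydrogens by atom environment:
  4 × C: no H
  3 × C: 3 H each → 9
  3 × C: 2 H each → 6
  2 × C: 1 H each → 2
  2 × O: no H
  1 × N: no H
  1 × O: 1 H
  1 × S: 1 H
  Total hydrogens = 19.
Molecular formula: C12H19NO3S

C12H19NO3S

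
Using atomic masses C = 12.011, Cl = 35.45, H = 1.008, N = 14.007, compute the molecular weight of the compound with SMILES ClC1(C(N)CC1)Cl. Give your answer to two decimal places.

140.01

Molecular formula: C4H7Cl2N.
M = 4×12.011 + 2×35.45 + 7×1.008 + 1×14.007 = 140.01 g/mol.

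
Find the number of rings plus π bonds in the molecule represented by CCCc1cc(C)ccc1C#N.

6

Molecular formula from the SMILES: C11H13N.
DoU = (2C + 2 + N − H − X)/2 = (2·11 + 2 + 1 − 13 − 0)/2 = 12/2 = 6.
(Structurally: 1 ring(s) + 5 π bond(s) = 6.)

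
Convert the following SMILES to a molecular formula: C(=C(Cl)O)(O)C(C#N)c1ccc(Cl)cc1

Heavy atoms from the SMILES: 10 C, 2 Cl, 1 N, 2 O.
Implicit hydrogens by atom environment:
  4 × C (aromatic): 1 H each → 4
  3 × C: no H
  2 × C (aromatic): no H
  2 × Cl: no H
  2 × O: 1 H each → 2
  1 × C: 1 H
  1 × N: no H
  Total hydrogens = 7.
Molecular formula: C10H7Cl2NO2

C10H7Cl2NO2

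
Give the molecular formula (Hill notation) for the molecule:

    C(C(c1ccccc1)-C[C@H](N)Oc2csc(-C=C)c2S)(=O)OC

C17H19NO3S2

Heavy atoms from the SMILES: 17 C, 1 N, 3 O, 2 S.
Implicit hydrogens by atom environment:
  6 × C (aromatic): 1 H each → 6
  4 × C (aromatic): no H
  3 × C: 1 H each → 3
  3 × O: no H
  2 × C: 2 H each → 4
  1 × C: 3 H
  1 × C: no H
  1 × N: 2 H
  1 × S: 1 H
  1 × S (aromatic): no H
  Total hydrogens = 19.
Molecular formula: C17H19NO3S2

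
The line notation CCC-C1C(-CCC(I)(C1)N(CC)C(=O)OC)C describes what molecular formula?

Heavy atoms from the SMILES: 14 C, 1 I, 1 N, 2 O.
Implicit hydrogens by atom environment:
  6 × C: 2 H each → 12
  4 × C: 3 H each → 12
  2 × C: 1 H each → 2
  2 × C: no H
  2 × O: no H
  1 × I: no H
  1 × N: no H
  Total hydrogens = 26.
Molecular formula: C14H26INO2

C14H26INO2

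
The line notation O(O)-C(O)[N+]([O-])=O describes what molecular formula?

CH3NO5

Heavy atoms from the SMILES: 1 C, 1 N, 5 O.
Implicit hydrogens by atom environment:
  2 × O: 1 H each → 2
  2 × O: no H
  1 × C: 1 H
  1 × N (charge +1): no H
  1 × O (charge -1): no H
  Total hydrogens = 3.
Molecular formula: CH3NO5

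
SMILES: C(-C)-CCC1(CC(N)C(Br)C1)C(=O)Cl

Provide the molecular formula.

C10H17BrClNO

Heavy atoms from the SMILES: 1 Br, 10 C, 1 Cl, 1 N, 1 O.
Implicit hydrogens by atom environment:
  5 × C: 2 H each → 10
  2 × C: 1 H each → 2
  2 × C: no H
  1 × Br: no H
  1 × C: 3 H
  1 × Cl: no H
  1 × N: 2 H
  1 × O: no H
  Total hydrogens = 17.
Molecular formula: C10H17BrClNO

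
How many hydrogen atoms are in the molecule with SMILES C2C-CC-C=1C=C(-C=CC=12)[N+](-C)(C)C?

Hydrogens are implicit in SMILES; fill each atom to its normal valence:
  4 × C: 2 H each → 8
  3 × C: 3 H each → 9
  3 × C (aromatic): 1 H each → 3
  3 × C (aromatic): no H
  1 × N (charge +1): no H
  Total hydrogens = 20.

20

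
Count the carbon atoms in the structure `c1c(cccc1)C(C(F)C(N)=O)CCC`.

The symbol for carbon appears 12 times in the SMILES. Lowercase c denotes aromatic carbon and counts toward C.

12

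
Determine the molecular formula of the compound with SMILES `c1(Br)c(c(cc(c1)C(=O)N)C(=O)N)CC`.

Heavy atoms from the SMILES: 1 Br, 10 C, 2 N, 2 O.
Implicit hydrogens by atom environment:
  4 × C (aromatic): no H
  2 × C (aromatic): 1 H each → 2
  2 × C: no H
  2 × N: 2 H each → 4
  2 × O: no H
  1 × Br: no H
  1 × C: 3 H
  1 × C: 2 H
  Total hydrogens = 11.
Molecular formula: C10H11BrN2O2

C10H11BrN2O2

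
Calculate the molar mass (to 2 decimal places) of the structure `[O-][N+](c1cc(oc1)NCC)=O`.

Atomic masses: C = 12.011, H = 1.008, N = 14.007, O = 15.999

Molecular formula: C6H8N2O3.
M = 6×12.011 + 8×1.008 + 2×14.007 + 3×15.999 = 156.14 g/mol.

156.14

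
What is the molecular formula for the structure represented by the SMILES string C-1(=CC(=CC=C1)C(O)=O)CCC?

Heavy atoms from the SMILES: 10 C, 2 O.
Implicit hydrogens by atom environment:
  4 × C (aromatic): 1 H each → 4
  2 × C: 2 H each → 4
  2 × C (aromatic): no H
  1 × C: 3 H
  1 × C: no H
  1 × O: 1 H
  1 × O: no H
  Total hydrogens = 12.
Molecular formula: C10H12O2

C10H12O2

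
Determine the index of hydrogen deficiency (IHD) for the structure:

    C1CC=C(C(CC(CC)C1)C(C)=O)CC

Molecular formula from the SMILES: C14H24O.
DoU = (2C + 2 + N − H − X)/2 = (2·14 + 2 + 0 − 24 − 0)/2 = 6/2 = 3.
(Structurally: 1 ring(s) + 2 π bond(s) = 3.)

3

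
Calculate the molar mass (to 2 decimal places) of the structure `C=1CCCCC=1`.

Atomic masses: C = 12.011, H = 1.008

Molecular formula: C6H10.
M = 6×12.011 + 10×1.008 = 82.15 g/mol.

82.15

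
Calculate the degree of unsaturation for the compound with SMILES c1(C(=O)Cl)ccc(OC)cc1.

Molecular formula from the SMILES: C8H7ClO2.
DoU = (2C + 2 + N − H − X)/2 = (2·8 + 2 + 0 − 7 − 1)/2 = 10/2 = 5.
(Structurally: 1 ring(s) + 4 π bond(s) = 5.)

5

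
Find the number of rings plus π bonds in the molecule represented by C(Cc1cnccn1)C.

4

Molecular formula from the SMILES: C7H10N2.
DoU = (2C + 2 + N − H − X)/2 = (2·7 + 2 + 2 − 10 − 0)/2 = 8/2 = 4.
(Structurally: 1 ring(s) + 3 π bond(s) = 4.)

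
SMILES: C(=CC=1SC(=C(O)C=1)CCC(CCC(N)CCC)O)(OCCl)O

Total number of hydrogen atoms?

Hydrogens are implicit in SMILES; fill each atom to its normal valence:
  7 × C: 2 H each → 14
  3 × C: 1 H each → 3
  3 × C (aromatic): no H
  3 × O: 1 H each → 3
  1 × C: 3 H
  1 × C (aromatic): 1 H
  1 × C: no H
  1 × Cl: no H
  1 × N: 2 H
  1 × O: no H
  1 × S (aromatic): no H
  Total hydrogens = 26.

26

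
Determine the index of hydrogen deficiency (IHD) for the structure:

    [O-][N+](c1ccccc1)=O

5

Molecular formula from the SMILES: C6H5NO2.
DoU = (2C + 2 + N − H − X)/2 = (2·6 + 2 + 1 − 5 − 0)/2 = 10/2 = 5.
(Structurally: 1 ring(s) + 4 π bond(s) = 5.)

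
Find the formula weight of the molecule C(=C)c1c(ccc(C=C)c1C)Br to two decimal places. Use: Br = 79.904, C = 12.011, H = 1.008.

Molecular formula: C11H11Br.
M = 1×79.904 + 11×12.011 + 11×1.008 = 223.11 g/mol.

223.11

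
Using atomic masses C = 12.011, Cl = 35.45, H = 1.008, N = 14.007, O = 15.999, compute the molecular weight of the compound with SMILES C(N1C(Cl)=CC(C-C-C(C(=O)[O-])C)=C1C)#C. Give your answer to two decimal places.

Molecular formula: C12H13ClNO2-.
M = 12×12.011 + 1×35.45 + 13×1.008 + 1×14.007 + 2×15.999 = 238.69 g/mol.

238.69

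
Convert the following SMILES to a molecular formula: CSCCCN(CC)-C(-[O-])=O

Heavy atoms from the SMILES: 7 C, 1 N, 2 O, 1 S.
Implicit hydrogens by atom environment:
  4 × C: 2 H each → 8
  2 × C: 3 H each → 6
  1 × C: no H
  1 × N: no H
  1 × O: no H
  1 × O (charge -1): no H
  1 × S: no H
  Total hydrogens = 14.
Net charge -1.
Molecular formula: C7H14NO2S-

C7H14NO2S-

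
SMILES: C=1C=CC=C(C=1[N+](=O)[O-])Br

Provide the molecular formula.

C6H4BrNO2

Heavy atoms from the SMILES: 1 Br, 6 C, 1 N, 2 O.
Implicit hydrogens by atom environment:
  4 × C (aromatic): 1 H each → 4
  2 × C (aromatic): no H
  1 × Br: no H
  1 × N (charge +1): no H
  1 × O: no H
  1 × O (charge -1): no H
  Total hydrogens = 4.
Molecular formula: C6H4BrNO2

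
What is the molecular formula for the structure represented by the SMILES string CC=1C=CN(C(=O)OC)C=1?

Heavy atoms from the SMILES: 7 C, 1 N, 2 O.
Implicit hydrogens by atom environment:
  3 × C (aromatic): 1 H each → 3
  2 × C: 3 H each → 6
  2 × O: no H
  1 × C (aromatic): no H
  1 × C: no H
  1 × N (aromatic): no H
  Total hydrogens = 9.
Molecular formula: C7H9NO2

C7H9NO2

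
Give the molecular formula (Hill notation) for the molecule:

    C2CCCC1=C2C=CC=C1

Heavy atoms from the SMILES: 10 C.
Implicit hydrogens by atom environment:
  4 × C: 2 H each → 8
  4 × C (aromatic): 1 H each → 4
  2 × C (aromatic): no H
  Total hydrogens = 12.
Molecular formula: C10H12

C10H12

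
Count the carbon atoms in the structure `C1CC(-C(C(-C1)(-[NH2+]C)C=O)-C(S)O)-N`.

9

The symbol for carbon appears 9 times in the SMILES.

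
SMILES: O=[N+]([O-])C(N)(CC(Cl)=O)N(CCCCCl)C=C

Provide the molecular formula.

Heavy atoms from the SMILES: 9 C, 2 Cl, 3 N, 3 O.
Implicit hydrogens by atom environment:
  6 × C: 2 H each → 12
  2 × C: no H
  2 × Cl: no H
  2 × O: no H
  1 × C: 1 H
  1 × N: 2 H
  1 × N (charge +1): no H
  1 × N: no H
  1 × O (charge -1): no H
  Total hydrogens = 15.
Molecular formula: C9H15Cl2N3O3

C9H15Cl2N3O3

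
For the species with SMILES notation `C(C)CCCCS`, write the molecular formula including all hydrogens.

Heavy atoms from the SMILES: 6 C, 1 S.
Implicit hydrogens by atom environment:
  5 × C: 2 H each → 10
  1 × C: 3 H
  1 × S: 1 H
  Total hydrogens = 14.
Molecular formula: C6H14S

C6H14S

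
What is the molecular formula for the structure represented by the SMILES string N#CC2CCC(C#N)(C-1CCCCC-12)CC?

C14H20N2

Heavy atoms from the SMILES: 14 C, 2 N.
Implicit hydrogens by atom environment:
  7 × C: 2 H each → 14
  3 × C: 1 H each → 3
  3 × C: no H
  2 × N: no H
  1 × C: 3 H
  Total hydrogens = 20.
Molecular formula: C14H20N2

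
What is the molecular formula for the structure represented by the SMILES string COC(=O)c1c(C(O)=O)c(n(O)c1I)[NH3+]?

Heavy atoms from the SMILES: 7 C, 1 I, 2 N, 5 O.
Implicit hydrogens by atom environment:
  4 × C (aromatic): no H
  3 × O: no H
  2 × C: no H
  2 × O: 1 H each → 2
  1 × C: 3 H
  1 × I: no H
  1 × N (charge +1): 3 H
  1 × N (aromatic): no H
  Total hydrogens = 8.
Net charge +1.
Molecular formula: C7H8IN2O5+

C7H8IN2O5+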